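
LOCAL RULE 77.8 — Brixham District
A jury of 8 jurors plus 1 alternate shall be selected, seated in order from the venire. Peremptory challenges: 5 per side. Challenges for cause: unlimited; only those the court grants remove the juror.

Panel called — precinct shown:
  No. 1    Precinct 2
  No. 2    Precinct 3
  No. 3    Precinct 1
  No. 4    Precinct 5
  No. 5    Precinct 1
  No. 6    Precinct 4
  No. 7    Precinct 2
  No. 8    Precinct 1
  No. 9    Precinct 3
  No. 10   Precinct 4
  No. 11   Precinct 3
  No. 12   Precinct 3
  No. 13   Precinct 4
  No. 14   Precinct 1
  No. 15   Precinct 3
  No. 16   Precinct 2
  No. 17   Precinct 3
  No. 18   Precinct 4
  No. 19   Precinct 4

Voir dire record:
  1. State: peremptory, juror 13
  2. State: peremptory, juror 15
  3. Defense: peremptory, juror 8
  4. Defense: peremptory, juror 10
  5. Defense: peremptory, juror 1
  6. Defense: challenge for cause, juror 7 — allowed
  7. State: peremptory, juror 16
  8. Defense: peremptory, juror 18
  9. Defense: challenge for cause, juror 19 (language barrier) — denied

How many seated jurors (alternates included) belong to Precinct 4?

1

Removed: #1, #7, #8, #10, #13, #15, #16, #18.
Seated (9 incl. alternates): #2, #3, #4, #5, #6, #9, #11, #12, #14.
Of those, in Precinct 4: #6 → 1.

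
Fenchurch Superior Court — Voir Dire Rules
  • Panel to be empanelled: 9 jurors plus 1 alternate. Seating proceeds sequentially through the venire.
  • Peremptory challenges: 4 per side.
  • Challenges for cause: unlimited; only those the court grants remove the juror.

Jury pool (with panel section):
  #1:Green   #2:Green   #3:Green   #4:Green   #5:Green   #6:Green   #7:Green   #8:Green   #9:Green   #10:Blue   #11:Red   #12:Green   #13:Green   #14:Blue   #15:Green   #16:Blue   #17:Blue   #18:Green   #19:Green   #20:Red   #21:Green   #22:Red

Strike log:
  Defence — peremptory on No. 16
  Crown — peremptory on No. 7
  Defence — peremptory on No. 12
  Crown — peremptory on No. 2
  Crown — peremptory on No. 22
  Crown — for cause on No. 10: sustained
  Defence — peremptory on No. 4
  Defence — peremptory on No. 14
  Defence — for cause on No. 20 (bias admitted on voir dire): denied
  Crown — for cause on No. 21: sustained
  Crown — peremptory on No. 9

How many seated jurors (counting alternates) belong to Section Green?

Removed: #2, #4, #7, #9, #10, #12, #14, #16, #21, #22.
Seated (10 incl. alternates): #1, #3, #5, #6, #8, #11, #13, #15, #17, #18.
Of those, in Section Green: #1, #3, #5, #6, #8, #13, #15, #18 → 8.

8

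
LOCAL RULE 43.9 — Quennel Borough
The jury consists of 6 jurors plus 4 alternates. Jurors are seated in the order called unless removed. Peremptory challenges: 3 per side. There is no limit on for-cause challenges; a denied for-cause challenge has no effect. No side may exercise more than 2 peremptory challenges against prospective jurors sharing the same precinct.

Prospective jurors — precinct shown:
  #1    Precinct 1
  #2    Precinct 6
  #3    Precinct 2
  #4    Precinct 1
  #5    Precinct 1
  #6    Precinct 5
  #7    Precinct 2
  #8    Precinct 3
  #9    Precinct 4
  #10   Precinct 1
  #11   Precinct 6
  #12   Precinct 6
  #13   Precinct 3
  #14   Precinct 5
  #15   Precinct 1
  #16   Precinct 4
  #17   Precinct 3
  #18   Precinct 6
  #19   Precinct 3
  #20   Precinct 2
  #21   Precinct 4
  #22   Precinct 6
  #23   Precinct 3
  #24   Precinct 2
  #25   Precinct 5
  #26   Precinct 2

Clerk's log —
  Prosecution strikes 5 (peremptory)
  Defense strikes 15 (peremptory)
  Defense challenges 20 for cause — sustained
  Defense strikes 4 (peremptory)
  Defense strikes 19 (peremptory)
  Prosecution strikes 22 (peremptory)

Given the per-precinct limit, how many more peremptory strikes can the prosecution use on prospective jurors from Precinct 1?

1

Prosecution peremptories so far: #5, #22 — 2 of 3 used, 1 left overall.
Against Precinct 1: #5 — 1 used; per-precinct cap 2 leaves 1.
Binding limit: min(1, 1) = 1.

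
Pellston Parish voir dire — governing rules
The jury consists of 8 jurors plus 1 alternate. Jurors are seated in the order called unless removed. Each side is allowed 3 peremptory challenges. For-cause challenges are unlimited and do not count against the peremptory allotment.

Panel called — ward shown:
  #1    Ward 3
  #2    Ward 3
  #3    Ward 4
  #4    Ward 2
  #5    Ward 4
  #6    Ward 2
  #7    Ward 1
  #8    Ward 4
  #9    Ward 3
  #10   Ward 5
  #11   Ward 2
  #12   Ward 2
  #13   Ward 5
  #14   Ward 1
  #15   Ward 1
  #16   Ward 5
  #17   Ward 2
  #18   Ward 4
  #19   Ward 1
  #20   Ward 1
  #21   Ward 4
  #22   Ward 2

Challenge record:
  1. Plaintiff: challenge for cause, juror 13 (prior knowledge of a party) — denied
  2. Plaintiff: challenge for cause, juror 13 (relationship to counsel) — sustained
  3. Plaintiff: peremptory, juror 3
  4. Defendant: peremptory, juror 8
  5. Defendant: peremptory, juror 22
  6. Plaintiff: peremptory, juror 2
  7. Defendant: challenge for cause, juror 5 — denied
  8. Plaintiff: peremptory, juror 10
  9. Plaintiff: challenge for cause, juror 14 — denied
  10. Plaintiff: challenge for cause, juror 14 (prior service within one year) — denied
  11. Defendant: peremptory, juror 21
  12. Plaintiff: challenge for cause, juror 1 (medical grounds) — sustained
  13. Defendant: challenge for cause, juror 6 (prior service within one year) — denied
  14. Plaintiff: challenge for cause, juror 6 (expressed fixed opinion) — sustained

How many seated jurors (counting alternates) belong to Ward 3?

1

Removed: #1, #2, #3, #6, #8, #10, #13, #21, #22.
Seated (9 incl. alternates): #4, #5, #7, #9, #11, #12, #14, #15, #16.
Of those, in Ward 3: #9 → 1.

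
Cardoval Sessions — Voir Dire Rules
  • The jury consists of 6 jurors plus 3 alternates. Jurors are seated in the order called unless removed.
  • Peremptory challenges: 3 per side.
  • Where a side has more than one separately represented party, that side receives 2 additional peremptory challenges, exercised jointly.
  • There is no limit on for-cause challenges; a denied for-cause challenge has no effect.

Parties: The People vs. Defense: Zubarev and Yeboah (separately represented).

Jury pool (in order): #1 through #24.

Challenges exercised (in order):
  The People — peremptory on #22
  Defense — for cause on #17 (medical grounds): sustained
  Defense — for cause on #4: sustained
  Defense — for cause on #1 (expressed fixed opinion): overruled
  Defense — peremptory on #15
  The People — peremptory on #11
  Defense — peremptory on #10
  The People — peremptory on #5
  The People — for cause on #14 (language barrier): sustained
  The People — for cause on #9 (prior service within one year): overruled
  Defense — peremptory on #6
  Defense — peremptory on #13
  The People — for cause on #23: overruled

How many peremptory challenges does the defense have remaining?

1

Defense allotment: 3 base + 2 multi-party = 5.
Defense peremptories used: #15, #10, #6, #13 — 4 (for-cause on #17, #4, #1 don't count).
Remaining: 5 − 4 = 1.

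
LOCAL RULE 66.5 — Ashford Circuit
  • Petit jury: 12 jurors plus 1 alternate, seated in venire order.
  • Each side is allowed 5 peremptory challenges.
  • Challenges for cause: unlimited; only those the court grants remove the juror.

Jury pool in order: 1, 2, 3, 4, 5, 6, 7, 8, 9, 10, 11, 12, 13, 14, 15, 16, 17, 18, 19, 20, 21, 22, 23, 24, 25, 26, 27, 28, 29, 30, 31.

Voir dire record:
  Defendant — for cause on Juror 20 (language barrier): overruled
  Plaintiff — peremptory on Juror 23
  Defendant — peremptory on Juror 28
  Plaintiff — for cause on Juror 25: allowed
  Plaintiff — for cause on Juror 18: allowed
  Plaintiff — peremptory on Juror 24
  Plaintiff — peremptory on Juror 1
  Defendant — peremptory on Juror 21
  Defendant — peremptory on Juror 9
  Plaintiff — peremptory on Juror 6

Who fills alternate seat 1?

16

Removed: #1, #6, #9, #18, #21, #23, #24, #25, #28. (#20 stays — for-cause denied.)
Filling seats in venire order through position 13: #2, #3, #4, #5, #7, #8, #10, #11, #12, #13, #14, #15, #16.
So alternate 1 is #16.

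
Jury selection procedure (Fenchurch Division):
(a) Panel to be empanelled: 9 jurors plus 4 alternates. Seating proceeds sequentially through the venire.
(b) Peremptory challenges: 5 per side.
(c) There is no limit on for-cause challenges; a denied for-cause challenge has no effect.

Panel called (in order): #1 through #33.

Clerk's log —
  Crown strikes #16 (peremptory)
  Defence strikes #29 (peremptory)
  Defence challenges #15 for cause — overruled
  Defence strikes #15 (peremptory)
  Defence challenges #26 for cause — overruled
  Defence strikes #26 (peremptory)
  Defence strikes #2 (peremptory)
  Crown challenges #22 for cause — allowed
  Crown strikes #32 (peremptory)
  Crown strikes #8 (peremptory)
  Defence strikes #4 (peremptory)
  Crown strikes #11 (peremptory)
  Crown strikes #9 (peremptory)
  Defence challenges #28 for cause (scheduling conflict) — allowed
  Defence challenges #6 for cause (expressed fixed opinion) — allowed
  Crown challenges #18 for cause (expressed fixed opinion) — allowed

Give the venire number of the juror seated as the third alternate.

Removed: #2, #4, #6, #8, #9, #11, #15, #16, #18, #22, #26, #28, #29, #32.
Seating in order: seats 1–9 → #1, #3, #5, #7, #10, #12, #13, #14, #17; alternates → #19, #20, #21, #23.
So alternate 3 is #21.

21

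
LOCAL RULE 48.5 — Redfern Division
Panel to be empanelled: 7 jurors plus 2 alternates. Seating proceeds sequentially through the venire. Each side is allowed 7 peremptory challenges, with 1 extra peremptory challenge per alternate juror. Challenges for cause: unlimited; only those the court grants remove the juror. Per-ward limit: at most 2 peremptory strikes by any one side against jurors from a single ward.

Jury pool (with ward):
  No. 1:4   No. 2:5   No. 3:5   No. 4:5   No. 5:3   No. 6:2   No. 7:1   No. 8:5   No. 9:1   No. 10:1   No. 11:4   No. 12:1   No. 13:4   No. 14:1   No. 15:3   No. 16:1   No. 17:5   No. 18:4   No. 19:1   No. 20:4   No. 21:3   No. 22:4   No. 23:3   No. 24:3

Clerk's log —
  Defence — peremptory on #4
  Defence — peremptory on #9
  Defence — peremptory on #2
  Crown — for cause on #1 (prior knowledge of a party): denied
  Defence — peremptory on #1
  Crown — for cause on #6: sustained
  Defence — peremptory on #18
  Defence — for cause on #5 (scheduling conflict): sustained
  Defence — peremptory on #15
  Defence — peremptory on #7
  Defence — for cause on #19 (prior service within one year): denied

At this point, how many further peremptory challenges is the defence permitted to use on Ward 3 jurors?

1

Defence peremptories so far: #4, #9, #2, #1, #18, #15, #7 — 7 of 9 used, 2 left overall.
Against Ward 3: #15 — 1 used; per-ward cap 2 leaves 1.
Binding limit: min(2, 1) = 1.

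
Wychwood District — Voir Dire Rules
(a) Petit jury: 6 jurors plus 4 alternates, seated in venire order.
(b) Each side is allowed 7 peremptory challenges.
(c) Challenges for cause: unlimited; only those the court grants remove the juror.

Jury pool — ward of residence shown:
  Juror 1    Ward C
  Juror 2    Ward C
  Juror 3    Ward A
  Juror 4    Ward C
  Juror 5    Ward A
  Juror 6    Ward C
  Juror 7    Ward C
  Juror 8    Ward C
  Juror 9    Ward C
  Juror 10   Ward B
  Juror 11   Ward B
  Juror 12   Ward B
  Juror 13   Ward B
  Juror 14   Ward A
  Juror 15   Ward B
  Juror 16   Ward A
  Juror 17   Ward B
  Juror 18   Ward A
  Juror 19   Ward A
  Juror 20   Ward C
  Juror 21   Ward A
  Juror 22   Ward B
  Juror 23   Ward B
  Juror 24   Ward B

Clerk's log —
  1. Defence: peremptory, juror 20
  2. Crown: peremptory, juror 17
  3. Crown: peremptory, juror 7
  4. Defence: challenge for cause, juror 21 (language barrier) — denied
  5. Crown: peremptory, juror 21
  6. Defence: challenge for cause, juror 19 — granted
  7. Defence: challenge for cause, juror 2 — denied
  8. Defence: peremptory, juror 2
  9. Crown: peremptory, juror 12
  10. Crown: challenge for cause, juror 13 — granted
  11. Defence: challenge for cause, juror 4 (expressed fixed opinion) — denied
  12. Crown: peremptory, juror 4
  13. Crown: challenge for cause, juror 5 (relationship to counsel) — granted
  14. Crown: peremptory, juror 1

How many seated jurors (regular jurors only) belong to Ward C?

Removed: #1, #2, #4, #5, #7, #12, #13, #17, #19, #20, #21.
Seated jurors 1–6: #3, #6, #8, #9, #10, #11 (alternates #14, #15, #16, #18 not counted).
Of those, in Ward C: #6, #8, #9 → 3.

3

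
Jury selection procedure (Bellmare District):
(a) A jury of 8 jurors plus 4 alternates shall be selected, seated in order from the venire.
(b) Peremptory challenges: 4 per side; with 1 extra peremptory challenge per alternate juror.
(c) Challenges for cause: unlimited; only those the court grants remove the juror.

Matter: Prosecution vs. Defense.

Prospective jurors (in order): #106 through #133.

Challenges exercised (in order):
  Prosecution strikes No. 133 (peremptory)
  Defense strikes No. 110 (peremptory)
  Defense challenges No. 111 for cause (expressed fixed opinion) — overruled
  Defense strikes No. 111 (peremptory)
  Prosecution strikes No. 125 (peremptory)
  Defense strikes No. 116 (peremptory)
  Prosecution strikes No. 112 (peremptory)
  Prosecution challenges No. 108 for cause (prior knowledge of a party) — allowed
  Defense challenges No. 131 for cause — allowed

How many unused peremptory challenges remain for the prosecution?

5

Prosecution allotment: 4 base + 1 × 4 alternates = 8.
Prosecution peremptories used: #133, #125, #112 — 3 (the for-cause on #108 doesn't count).
Remaining: 8 − 3 = 5.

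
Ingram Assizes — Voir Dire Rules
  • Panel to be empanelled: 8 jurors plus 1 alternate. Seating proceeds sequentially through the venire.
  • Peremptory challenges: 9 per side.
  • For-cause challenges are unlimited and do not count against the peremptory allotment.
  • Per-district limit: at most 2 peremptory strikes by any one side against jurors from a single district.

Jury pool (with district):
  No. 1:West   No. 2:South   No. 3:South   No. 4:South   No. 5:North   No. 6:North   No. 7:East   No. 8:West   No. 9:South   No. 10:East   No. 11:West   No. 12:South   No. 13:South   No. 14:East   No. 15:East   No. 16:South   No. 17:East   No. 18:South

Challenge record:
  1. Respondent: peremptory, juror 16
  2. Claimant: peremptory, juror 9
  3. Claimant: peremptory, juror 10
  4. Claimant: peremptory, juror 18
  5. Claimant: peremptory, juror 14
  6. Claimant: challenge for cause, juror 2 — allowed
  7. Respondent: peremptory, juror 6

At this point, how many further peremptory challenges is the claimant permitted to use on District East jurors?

Claimant peremptories so far: #9, #10, #18, #14 — 4 of 9 used, 5 left overall.
Against District East: #10, #14 — 2 used; per-district cap 2 leaves 0.
Binding limit: min(5, 0) = 0.

0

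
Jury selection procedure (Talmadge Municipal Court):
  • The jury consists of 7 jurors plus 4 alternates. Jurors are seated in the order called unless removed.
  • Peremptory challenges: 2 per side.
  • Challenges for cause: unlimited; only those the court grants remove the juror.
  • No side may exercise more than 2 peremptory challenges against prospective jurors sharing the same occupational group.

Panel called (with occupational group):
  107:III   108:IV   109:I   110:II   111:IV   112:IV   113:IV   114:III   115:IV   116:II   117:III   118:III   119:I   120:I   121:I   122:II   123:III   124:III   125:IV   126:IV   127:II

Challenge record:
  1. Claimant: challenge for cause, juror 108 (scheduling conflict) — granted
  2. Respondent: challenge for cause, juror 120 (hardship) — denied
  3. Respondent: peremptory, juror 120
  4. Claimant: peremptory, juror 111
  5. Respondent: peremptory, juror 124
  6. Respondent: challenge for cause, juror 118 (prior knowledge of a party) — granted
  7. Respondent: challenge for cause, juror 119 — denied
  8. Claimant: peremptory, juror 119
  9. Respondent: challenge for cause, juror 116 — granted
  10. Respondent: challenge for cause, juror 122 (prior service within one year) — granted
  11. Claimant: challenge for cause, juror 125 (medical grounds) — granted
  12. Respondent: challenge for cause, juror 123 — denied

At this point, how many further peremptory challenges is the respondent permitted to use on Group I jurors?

0

Respondent peremptories so far: #120, #124 — 2 of 2 used, 0 left overall.
Against Group I: #120 — 1 used; per-group cap 2 leaves 1.
Binding limit: min(0, 1) = 0.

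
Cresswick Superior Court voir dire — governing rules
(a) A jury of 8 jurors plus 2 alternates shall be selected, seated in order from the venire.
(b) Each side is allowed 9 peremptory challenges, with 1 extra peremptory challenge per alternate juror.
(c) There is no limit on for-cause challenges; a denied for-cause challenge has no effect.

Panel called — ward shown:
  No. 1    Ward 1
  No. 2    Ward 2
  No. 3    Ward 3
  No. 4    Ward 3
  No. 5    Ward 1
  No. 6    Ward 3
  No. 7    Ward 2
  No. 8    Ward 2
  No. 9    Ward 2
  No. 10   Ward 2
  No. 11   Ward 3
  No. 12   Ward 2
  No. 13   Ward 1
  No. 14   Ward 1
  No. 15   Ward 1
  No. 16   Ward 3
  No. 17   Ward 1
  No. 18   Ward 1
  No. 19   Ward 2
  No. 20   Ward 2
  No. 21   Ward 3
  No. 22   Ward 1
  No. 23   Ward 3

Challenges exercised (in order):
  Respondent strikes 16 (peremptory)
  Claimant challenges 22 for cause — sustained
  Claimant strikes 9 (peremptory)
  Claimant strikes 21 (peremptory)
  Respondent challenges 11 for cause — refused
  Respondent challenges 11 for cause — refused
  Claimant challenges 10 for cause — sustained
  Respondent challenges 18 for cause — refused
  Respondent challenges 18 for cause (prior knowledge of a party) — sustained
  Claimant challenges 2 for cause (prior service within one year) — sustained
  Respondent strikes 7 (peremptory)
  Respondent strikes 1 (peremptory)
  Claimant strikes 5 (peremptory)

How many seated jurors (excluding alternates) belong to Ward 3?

4

Removed: #1, #2, #5, #7, #9, #10, #16, #18, #21, #22.
Seated jurors 1–8: #3, #4, #6, #8, #11, #12, #13, #14 (alternates #15, #17 not counted).
Of those, in Ward 3: #3, #4, #6, #11 → 4.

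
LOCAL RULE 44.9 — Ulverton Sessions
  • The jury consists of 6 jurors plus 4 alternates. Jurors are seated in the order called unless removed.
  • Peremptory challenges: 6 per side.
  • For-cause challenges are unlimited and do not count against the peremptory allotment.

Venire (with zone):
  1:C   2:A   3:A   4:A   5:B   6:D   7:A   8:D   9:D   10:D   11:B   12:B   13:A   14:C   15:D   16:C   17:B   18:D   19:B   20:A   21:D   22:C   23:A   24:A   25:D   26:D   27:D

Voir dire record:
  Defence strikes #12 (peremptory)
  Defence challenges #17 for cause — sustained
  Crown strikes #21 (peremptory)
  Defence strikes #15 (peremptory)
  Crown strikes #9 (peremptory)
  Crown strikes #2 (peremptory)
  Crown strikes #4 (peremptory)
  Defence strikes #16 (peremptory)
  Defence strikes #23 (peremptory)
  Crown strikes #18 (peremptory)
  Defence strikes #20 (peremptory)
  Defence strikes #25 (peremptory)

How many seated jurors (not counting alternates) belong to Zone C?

1

Removed: #2, #4, #9, #12, #15, #16, #17, #18, #20, #21, #23, #25.
Seated jurors 1–6: #1, #3, #5, #6, #7, #8 (alternates #10, #11, #13, #14 not counted).
Of those, in Zone C: #1 → 1.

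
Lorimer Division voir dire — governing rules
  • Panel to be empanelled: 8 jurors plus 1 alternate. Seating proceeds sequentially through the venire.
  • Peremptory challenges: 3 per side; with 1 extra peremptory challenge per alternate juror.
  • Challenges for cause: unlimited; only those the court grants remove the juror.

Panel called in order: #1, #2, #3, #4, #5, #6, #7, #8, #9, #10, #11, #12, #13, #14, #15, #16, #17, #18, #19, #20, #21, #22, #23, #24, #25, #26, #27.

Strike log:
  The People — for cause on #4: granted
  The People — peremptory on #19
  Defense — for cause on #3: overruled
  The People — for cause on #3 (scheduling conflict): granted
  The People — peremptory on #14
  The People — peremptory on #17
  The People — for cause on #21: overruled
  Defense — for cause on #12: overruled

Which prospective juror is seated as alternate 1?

11

Removed: #3, #4, #14, #17, #19. (#12, #21 stay — for-cause denied.)
Seating in order: seats 1–8 → #1, #2, #5, #6, #7, #8, #9, #10; alternates → #11.
So alternate 1 is #11.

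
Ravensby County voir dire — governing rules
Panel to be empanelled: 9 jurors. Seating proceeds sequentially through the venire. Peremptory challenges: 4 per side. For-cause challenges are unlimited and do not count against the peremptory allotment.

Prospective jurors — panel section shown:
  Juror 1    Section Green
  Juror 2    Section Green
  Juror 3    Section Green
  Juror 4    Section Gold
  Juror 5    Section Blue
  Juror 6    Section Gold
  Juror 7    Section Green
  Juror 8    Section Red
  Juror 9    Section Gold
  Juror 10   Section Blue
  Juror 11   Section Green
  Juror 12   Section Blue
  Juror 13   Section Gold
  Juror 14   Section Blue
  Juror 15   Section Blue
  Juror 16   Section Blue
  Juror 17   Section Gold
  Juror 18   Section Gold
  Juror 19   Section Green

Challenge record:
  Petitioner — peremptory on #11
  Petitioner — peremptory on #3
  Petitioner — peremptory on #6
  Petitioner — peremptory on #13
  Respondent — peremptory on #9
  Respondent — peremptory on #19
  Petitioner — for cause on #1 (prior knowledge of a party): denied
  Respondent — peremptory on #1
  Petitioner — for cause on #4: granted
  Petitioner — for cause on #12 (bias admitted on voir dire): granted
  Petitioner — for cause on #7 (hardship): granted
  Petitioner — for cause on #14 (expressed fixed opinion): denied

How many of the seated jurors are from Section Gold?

2

Removed: #1, #3, #4, #6, #7, #9, #11, #12, #13, #19.
Seated jurors 1–9: #2, #5, #8, #10, #14, #15, #16, #17, #18.
Of those, in Section Gold: #17, #18 → 2.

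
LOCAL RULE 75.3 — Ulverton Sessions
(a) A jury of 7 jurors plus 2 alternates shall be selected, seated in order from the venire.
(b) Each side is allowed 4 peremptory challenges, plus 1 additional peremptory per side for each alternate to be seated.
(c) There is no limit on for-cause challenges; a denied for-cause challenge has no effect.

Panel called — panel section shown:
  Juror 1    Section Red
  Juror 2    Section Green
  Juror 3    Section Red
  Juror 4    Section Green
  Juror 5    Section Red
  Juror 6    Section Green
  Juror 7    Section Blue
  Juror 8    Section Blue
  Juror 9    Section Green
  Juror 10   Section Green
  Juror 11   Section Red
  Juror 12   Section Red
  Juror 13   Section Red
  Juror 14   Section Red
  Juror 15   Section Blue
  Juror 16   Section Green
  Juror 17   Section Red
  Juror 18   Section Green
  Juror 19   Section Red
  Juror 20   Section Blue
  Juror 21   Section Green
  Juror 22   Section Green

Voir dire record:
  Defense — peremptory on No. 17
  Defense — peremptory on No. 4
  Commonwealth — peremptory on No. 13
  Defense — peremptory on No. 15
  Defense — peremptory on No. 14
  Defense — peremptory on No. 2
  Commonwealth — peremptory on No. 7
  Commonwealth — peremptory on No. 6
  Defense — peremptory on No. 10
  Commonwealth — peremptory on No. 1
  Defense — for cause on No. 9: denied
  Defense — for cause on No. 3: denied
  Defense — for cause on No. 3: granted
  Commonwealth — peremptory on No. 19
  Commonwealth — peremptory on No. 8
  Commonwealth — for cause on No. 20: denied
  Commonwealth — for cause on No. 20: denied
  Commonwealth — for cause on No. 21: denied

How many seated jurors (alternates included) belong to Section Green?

5

Removed: #1, #2, #3, #4, #6, #7, #8, #10, #13, #14, #15, #17, #19.
Seated (9 incl. alternates): #5, #9, #11, #12, #16, #18, #20, #21, #22.
Of those, in Section Green: #9, #16, #18, #21, #22 → 5.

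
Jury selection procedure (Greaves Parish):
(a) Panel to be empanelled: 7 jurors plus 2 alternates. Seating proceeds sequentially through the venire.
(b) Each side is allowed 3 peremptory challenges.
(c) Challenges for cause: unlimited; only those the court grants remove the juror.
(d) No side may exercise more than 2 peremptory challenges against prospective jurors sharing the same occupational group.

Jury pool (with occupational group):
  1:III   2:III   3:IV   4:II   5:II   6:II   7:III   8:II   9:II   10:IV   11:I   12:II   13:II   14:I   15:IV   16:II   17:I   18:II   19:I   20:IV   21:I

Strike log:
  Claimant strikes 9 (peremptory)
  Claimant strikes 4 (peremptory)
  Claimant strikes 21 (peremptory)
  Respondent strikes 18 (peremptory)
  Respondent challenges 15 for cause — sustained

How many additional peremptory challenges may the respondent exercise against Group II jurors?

Respondent peremptories so far: #18 — 1 of 3 used, 2 left overall.
Against Group II: #18 — 1 used; per-group cap 2 leaves 1.
Binding limit: min(2, 1) = 1.

1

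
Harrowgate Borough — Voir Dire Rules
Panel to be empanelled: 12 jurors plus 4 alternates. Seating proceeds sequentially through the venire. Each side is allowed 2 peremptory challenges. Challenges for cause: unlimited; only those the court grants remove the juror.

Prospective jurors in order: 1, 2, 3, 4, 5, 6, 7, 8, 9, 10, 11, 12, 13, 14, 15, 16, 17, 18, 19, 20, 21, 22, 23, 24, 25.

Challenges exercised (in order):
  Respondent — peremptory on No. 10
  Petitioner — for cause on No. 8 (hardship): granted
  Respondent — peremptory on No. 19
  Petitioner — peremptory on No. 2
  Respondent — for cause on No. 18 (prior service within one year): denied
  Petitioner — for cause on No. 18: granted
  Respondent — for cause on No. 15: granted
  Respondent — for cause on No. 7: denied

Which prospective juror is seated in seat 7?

Removed: #2, #8, #10, #15, #18, #19. (#7 stays — for-cause denied.)
Seating in order: seats 1–12 → #1, #3, #4, #5, #6, #7, #9, #11, #12, #13, #14, #16; alternates → #17, #20, #21, #22.
So seat 7 is #9.

9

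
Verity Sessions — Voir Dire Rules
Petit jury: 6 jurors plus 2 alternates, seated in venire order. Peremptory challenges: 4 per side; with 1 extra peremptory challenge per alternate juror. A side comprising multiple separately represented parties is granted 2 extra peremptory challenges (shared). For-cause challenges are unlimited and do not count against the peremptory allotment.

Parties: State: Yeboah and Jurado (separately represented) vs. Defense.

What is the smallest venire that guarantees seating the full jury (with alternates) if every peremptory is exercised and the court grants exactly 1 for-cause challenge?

23

Seats to fill: 6 + 2 alternates = 8.
Peremptories — State: 4 + 1×2 + 2 = 8; Defense: 4 + 1×2 = 6; total 14.
For-cause removals: 1.
Minimum venire: 8 + 14 + 1 = 23.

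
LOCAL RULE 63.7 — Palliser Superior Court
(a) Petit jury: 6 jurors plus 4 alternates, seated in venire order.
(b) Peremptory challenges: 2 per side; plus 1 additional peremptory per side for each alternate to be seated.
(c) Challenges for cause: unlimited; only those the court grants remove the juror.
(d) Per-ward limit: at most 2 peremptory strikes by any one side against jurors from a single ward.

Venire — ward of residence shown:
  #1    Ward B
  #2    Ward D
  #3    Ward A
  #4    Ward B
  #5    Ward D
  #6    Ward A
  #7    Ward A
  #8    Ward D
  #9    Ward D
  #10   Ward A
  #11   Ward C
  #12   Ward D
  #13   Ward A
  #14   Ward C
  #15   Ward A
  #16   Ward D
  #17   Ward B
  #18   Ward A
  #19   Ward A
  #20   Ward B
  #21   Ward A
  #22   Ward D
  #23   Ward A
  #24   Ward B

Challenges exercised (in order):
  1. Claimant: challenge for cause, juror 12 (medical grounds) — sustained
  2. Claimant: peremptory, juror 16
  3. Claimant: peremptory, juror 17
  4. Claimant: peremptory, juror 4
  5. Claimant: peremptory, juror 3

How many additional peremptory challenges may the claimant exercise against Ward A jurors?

1

Claimant peremptories so far: #16, #17, #4, #3 — 4 of 6 used, 2 left overall.
Against Ward A: #3 — 1 used; per-ward cap 2 leaves 1.
Binding limit: min(2, 1) = 1.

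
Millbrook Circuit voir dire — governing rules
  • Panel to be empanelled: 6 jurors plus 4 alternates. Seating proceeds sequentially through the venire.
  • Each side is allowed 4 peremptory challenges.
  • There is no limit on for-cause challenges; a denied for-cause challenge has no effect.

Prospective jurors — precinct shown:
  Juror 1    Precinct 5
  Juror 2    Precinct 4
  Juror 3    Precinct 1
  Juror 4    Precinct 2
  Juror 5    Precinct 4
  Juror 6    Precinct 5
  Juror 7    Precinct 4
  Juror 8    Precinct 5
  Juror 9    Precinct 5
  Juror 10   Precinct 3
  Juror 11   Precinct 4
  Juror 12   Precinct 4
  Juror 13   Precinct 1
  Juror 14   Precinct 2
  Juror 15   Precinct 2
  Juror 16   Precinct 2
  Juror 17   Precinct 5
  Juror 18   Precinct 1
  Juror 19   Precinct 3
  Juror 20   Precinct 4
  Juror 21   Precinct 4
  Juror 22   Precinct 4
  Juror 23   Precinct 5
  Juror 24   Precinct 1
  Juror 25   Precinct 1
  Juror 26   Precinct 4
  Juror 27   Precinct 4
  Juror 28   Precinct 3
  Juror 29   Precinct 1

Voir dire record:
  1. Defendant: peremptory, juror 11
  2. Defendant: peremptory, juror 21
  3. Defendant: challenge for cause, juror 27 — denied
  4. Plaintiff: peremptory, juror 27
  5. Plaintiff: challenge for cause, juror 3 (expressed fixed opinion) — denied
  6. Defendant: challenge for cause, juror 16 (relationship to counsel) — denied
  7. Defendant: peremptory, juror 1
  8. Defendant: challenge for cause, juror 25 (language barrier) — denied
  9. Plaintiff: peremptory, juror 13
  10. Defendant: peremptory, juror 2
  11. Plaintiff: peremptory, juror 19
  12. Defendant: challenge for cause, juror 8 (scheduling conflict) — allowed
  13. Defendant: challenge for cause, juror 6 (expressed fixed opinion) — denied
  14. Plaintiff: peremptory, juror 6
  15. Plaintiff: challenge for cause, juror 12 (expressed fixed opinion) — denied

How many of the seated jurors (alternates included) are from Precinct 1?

Removed: #1, #2, #6, #8, #11, #13, #19, #21, #27.
Seated (10 incl. alternates): #3, #4, #5, #7, #9, #10, #12, #14, #15, #16.
Of those, in Precinct 1: #3 → 1.

1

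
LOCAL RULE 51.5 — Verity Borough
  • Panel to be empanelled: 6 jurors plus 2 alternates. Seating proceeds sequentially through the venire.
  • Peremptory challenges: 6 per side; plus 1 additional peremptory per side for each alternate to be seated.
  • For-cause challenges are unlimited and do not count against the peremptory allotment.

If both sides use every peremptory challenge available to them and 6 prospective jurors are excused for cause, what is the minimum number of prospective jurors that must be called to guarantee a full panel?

Seats to fill: 6 + 2 alternates = 8.
Peremptories: 6 + 1×2 = 8 per side × 2 sides = 16.
For-cause removals: 6.
Minimum venire: 8 + 16 + 6 = 30.

30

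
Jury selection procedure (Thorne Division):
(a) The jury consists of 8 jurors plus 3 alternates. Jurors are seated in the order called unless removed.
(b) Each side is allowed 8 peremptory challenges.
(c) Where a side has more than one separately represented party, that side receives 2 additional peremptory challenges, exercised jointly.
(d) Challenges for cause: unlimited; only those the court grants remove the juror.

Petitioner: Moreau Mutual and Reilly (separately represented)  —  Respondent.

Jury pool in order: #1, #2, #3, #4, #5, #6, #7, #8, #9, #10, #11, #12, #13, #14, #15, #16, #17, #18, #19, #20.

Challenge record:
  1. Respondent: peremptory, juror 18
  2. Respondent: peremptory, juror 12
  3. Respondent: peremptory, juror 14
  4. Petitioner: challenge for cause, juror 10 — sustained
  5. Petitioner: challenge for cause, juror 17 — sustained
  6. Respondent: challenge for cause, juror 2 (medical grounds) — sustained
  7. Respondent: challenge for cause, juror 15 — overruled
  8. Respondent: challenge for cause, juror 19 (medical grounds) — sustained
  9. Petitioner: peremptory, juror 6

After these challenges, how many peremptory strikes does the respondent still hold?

Respondent allotment: 8.
Respondent peremptories used: #18, #12, #14 — 3 (for-cause on #2, #15, #19 don't count).
Remaining: 8 − 3 = 5.

5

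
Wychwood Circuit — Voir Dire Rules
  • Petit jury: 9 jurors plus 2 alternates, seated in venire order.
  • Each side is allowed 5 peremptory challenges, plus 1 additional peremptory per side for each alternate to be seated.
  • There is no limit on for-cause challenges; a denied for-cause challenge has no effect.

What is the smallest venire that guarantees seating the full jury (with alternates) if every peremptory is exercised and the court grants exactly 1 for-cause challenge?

Seats to fill: 9 + 2 alternates = 11.
Peremptories: 5 + 1×2 = 7 per side × 2 sides = 14.
For-cause removals: 1.
Minimum venire: 11 + 14 + 1 = 26.

26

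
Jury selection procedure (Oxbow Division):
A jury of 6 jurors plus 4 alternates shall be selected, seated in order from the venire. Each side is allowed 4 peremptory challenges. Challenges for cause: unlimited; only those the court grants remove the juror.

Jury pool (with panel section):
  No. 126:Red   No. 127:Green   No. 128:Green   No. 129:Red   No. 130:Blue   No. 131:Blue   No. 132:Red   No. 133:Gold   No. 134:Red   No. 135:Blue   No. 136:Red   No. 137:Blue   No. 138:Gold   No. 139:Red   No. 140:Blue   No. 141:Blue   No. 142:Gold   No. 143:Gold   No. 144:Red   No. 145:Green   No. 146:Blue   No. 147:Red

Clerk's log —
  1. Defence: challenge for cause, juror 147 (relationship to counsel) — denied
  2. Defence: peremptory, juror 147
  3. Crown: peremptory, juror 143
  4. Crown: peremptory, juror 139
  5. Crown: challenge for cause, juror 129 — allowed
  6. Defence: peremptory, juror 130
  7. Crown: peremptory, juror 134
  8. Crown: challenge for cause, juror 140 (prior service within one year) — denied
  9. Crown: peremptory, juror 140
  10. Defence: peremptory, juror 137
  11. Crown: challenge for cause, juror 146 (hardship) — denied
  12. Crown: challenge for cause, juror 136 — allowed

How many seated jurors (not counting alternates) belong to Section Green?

Removed: #129, #130, #134, #136, #137, #139, #140, #143, #147.
Seated jurors 1–6: #126, #127, #128, #131, #132, #133 (alternates #135, #138, #141, #142 not counted).
Of those, in Section Green: #127, #128 → 2.

2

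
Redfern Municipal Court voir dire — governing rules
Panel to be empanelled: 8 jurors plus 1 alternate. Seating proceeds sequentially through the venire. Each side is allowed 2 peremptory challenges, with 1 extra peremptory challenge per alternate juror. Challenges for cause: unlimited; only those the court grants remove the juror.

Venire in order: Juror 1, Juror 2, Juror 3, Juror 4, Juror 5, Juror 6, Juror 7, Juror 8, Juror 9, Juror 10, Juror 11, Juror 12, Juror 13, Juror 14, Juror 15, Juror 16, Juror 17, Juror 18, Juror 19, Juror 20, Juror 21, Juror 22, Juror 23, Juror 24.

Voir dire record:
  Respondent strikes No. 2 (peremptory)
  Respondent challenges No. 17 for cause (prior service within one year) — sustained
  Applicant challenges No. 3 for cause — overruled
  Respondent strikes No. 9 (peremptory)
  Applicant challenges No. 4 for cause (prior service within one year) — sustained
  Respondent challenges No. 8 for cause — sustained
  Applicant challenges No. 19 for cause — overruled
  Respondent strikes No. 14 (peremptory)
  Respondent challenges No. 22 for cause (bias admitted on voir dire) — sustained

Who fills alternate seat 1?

13

Removed: #2, #4, #8, #9, #14, #17, #22. (#3, #19 stay — for-cause denied.)
Seating in order: seats 1–8 → #1, #3, #5, #6, #7, #10, #11, #12; alternates → #13.
So alternate 1 is #13.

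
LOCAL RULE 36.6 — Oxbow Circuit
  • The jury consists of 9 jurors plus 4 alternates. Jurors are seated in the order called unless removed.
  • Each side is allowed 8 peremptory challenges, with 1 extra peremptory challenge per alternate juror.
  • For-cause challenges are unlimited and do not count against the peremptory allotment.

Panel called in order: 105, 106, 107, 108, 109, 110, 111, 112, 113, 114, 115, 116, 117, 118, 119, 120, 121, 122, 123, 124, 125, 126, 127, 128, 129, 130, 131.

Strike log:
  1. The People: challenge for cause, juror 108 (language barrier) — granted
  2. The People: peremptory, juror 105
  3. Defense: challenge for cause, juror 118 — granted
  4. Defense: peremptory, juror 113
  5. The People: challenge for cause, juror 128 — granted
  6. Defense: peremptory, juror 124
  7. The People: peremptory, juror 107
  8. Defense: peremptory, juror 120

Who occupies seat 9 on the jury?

117

Removed: #105, #107, #108, #113, #118, #120, #124, #128.
Filling seats in venire order through position 9: #106, #109, #110, #111, #112, #114, #115, #116, #117.
So seat 9 is #117.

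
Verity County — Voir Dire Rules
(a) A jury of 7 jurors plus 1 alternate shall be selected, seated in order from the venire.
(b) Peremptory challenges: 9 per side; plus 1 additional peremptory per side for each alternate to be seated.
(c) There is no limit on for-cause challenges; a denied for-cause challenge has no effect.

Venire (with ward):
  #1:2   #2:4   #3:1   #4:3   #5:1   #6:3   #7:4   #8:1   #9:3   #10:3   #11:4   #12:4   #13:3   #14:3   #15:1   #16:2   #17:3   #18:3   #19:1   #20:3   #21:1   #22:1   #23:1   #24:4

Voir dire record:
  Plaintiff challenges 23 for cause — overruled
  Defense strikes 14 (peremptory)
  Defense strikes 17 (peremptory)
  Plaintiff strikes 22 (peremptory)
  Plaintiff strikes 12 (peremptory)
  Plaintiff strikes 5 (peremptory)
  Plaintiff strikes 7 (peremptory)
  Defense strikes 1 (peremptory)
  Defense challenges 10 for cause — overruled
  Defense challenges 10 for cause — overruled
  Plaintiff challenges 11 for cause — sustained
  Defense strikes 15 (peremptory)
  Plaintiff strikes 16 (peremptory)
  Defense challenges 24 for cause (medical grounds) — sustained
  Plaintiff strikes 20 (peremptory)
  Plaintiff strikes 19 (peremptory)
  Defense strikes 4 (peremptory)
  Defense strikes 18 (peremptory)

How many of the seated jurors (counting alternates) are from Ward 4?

1

Removed: #1, #4, #5, #7, #11, #12, #14, #15, #16, #17, #18, #19, #20, #22, #24.
Seated (8 incl. alternates): #2, #3, #6, #8, #9, #10, #13, #21.
Of those, in Ward 4: #2 → 1.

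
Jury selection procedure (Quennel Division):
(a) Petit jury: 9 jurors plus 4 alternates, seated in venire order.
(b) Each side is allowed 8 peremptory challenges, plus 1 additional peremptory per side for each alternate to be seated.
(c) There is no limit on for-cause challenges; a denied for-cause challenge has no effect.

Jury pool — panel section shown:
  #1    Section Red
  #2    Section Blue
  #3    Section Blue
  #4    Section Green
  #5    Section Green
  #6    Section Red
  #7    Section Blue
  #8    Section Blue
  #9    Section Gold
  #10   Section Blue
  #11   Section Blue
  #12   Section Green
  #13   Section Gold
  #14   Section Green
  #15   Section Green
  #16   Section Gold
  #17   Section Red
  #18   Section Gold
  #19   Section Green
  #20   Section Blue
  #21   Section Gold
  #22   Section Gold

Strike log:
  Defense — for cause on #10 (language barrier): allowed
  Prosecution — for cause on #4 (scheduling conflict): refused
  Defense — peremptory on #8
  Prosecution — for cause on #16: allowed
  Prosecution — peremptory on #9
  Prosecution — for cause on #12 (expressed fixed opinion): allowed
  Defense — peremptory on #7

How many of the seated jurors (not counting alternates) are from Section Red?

Removed: #7, #8, #9, #10, #12, #16.
Seated jurors 1–9: #1, #2, #3, #4, #5, #6, #11, #13, #14 (alternates #15, #17, #18, #19 not counted).
Of those, in Section Red: #1, #6 → 2.

2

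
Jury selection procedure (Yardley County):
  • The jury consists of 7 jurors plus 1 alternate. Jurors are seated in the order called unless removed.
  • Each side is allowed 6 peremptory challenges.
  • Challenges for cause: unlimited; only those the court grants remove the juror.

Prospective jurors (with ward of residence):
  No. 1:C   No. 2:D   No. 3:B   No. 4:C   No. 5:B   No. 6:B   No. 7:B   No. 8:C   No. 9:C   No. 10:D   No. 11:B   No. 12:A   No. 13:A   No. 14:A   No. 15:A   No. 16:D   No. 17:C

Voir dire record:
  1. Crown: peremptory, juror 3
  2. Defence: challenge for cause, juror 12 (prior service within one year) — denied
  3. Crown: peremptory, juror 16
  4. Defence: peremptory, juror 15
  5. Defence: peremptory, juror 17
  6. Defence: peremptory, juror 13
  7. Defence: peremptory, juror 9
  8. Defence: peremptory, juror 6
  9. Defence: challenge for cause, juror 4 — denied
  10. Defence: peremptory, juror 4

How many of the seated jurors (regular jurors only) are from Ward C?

2

Removed: #3, #4, #6, #9, #13, #15, #16, #17.
Seated jurors 1–7: #1, #2, #5, #7, #8, #10, #11 (alternates #12 not counted).
Of those, in Ward C: #1, #8 → 2.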